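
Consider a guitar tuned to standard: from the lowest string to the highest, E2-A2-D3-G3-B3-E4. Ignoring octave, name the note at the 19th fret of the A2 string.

The open A2 string plus 19 semitones: A–A#–B–C–…–D–D#–E.

E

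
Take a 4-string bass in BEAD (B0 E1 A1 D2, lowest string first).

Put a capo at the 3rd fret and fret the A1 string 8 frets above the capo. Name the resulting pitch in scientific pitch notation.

The capo raises the open A1 by 3 semitones to C2; fretting 8 more gives A1 + 3 + 8 = A1 + 11 semitones = G#2.

G#2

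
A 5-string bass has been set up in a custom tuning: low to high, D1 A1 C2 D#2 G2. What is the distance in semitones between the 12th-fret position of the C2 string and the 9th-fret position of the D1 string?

C2 at fret 12 → C3 (MIDI 48); D1 at fret 9 → B1 (MIDI 35).
48 − 35 = 13, so the two pitches are 13 semitones apart, with C3 the higher.

13 semitones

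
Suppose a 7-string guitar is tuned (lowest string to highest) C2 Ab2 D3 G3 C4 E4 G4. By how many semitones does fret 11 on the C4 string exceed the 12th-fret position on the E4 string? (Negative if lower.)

C4 at fret 11 → B4 (MIDI 71); E4 at fret 12 → E5 (MIDI 76).
71 − 76 = -5, so the two pitches are 5 semitones apart.

-5 semitones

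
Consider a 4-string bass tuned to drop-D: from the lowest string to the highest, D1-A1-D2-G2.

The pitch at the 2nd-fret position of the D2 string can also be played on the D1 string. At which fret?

14

D2 at fret 2 is D2 + 2 semitones = E2.
The open D1 string is 12 semitones below the open D2, so the same pitch on the D1 string lies at fret 2 + 12 = 14.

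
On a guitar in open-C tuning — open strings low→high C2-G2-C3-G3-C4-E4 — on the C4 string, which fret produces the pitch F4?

5

F4 is 5 semitones above the open C4 (C–C#–D–D#–E–F), so it sits at fret 5.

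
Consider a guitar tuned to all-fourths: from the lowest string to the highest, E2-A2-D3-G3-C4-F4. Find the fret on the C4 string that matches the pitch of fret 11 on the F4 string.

F4 at fret 11 is F4 + 11 semitones = E5.
The open C4 string is 5 semitones below the open F4, so the same pitch on the C4 string lies at fret 11 + 5 = 16.

16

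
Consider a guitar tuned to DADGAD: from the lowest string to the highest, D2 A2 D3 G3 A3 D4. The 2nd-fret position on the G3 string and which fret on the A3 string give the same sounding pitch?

0

G3 at fret 2 is G3 + 2 semitones = A3.
The open A3 string is 2 semitones above the open G3, so the same pitch on the A3 string lies at fret 2 − 2 = 0.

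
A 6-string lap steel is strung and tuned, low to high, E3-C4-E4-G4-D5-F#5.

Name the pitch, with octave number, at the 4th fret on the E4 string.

The open E4 string plus 4 semitones: E–F–F#–G–G#.
No B→C boundary is crossed, so the octave stays at 4.

G#4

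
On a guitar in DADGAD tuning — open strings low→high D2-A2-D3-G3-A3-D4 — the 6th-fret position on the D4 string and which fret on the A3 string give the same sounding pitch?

11

D4 at fret 6 is D4 + 6 semitones = G♯4.
The open A3 string is 5 semitones below the open D4, so the same pitch on the A3 string lies at fret 6 + 5 = 11.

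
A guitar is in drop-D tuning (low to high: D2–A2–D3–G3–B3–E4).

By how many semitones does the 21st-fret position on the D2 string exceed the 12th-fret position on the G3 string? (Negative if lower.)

D2 at fret 21 → B3 (MIDI 59); G3 at fret 12 → G4 (MIDI 67).
59 − 67 = -8, so the two pitches are 8 semitones apart.

-8 semitones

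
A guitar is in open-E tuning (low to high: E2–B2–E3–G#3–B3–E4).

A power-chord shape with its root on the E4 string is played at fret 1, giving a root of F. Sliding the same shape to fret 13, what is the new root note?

Moving from fret 1 to fret 13 shifts the root by 12 semitones.
F up 12 semitones is F.

F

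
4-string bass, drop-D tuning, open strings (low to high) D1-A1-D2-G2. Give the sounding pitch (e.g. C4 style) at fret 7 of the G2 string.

G2 is MIDI 43. Adding 7 gives 50, which is D3.

D3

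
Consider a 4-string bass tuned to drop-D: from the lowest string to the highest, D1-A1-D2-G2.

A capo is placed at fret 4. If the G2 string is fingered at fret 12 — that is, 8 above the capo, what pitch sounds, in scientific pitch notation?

The capo raises the open G2 by 4 semitones to B2; fretting 8 more gives G2 + 4 + 8 = G2 + 12 semitones = G3.

G3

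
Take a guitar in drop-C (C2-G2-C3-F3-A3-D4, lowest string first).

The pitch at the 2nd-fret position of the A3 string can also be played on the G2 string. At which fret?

Fret 2 on A3 is MIDI 57 + 2 = 59 (B3). On the G2 string (open MIDI 43), that pitch is 59 − 43 = fret 16.

16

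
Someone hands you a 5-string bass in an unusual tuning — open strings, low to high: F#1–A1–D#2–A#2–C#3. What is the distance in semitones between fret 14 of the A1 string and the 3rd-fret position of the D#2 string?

A1 at fret 14 → B2 (MIDI 47); D#2 at fret 3 → F#2 (MIDI 42).
47 − 42 = 5, so the two pitches are 5 semitones apart, with B2 the higher.

5 semitones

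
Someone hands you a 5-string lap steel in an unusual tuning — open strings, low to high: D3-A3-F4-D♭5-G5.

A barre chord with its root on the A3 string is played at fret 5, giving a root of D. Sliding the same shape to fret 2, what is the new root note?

B

Moving from fret 5 to fret 2 shifts the root by -3 semitones.
D down 3 semitones is B.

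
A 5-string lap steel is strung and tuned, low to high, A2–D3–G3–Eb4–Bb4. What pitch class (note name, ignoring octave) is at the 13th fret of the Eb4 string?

E

The open Eb4 string plus 13 semitones: Eb–E–F–Gb–…–D–Eb–E.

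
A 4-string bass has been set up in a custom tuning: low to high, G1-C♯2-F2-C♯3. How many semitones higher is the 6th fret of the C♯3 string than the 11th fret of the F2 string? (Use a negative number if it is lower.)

C♯3 at fret 6 → G3 (MIDI 55); F2 at fret 11 → E3 (MIDI 52).
55 − 52 = 3, so the two pitches are 3 semitones apart.

3 semitones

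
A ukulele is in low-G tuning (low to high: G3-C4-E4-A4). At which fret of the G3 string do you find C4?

5

C4 is 5 semitones above the open G3 (G–G#–A–A#–B–C), so it sits at fret 5.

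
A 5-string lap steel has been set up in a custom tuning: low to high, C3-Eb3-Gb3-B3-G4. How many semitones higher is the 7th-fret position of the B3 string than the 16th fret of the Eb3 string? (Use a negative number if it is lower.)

B3 at fret 7 → Gb4 (MIDI 66); Eb3 at fret 16 → G4 (MIDI 67).
66 − 67 = -1, so the two pitches are 1 semitone apart.

-1 semitone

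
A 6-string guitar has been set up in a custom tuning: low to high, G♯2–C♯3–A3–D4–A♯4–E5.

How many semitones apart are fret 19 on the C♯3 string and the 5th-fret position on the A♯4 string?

C♯3 at fret 19 → G♯4 (MIDI 68); A♯4 at fret 5 → D♯5 (MIDI 75).
68 − 75 = -7, so the two pitches are 7 semitones apart, with D♯5 the higher.

7 semitones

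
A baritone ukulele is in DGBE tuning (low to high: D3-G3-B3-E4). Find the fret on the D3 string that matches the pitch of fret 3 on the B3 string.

12

Fret 3 on B3 is MIDI 59 + 3 = 62 (D4). On the D3 string (open MIDI 50), that pitch is 62 − 50 = fret 12.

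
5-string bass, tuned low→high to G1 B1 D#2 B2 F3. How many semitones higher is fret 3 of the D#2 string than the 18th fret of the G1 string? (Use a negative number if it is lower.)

D#2 at fret 3 → F#2 (MIDI 42); G1 at fret 18 → C#3 (MIDI 49).
42 − 49 = -7, so the two pitches are 7 semitones apart.

-7 semitones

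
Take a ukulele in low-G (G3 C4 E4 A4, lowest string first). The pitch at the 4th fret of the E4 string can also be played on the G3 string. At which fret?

13

Fret 4 on E4 is MIDI 64 + 4 = 68 (G♯4). On the G3 string (open MIDI 55), that pitch is 68 − 55 = fret 13.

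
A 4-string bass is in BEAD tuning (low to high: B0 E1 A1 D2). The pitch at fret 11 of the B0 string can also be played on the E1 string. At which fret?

6

B0 at fret 11 is B0 + 11 semitones = A♯1.
The open E1 string is 5 semitones above the open B0, so the same pitch on the E1 string lies at fret 11 − 5 = 6.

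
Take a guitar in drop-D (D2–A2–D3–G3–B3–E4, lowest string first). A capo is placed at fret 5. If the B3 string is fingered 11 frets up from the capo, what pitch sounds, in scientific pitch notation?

D#5

The capo raises the open B3 by 5 semitones to E4; fretting 11 more gives B3 + 5 + 11 = B3 + 16 semitones = D#5.
(Also written Eb.)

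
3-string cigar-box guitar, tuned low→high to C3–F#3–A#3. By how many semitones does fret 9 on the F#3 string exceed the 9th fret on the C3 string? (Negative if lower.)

6 semitones

F#3 at fret 9 → D#4 (MIDI 63); C3 at fret 9 → A3 (MIDI 57).
63 − 57 = 6, so the two pitches are 6 semitones apart.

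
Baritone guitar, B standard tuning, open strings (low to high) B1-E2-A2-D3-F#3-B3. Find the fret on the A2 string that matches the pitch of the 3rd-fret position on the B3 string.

B3 at fret 3 is B3 + 3 semitones = D4.
The open A2 string is 14 semitones below the open B3, so the same pitch on the A2 string lies at fret 3 + 14 = 17.

17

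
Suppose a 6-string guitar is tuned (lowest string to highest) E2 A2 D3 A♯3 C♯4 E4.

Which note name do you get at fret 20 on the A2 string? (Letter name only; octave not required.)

A2 is MIDI 45. Adding 20 gives 65; 65 mod 12 = 5, i.e. F.

F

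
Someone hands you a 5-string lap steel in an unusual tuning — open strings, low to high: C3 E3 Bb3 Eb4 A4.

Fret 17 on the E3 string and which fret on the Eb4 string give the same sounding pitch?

6

E3 at fret 17 is E3 + 17 semitones = A4.
The open Eb4 string is 11 semitones above the open E3, so the same pitch on the Eb4 string lies at fret 17 − 11 = 6.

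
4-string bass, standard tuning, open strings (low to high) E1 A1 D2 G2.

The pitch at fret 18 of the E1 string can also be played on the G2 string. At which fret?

Fret 18 on E1 is MIDI 28 + 18 = 46 (A♯2). On the G2 string (open MIDI 43), that pitch is 46 − 43 = fret 3.

3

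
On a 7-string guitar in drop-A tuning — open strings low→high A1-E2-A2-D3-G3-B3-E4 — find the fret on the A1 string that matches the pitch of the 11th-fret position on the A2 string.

A2 at fret 11 is A2 + 11 semitones = G#3.
The open A1 string is 12 semitones below the open A2, so the same pitch on the A1 string lies at fret 11 + 12 = 23.

23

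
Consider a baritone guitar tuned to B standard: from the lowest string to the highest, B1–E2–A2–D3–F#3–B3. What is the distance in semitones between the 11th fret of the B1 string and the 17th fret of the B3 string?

30 semitones

B1 at fret 11 → A#2 (MIDI 46); B3 at fret 17 → E5 (MIDI 76).
46 − 76 = -30, so the two pitches are 30 semitones apart, with E5 the higher.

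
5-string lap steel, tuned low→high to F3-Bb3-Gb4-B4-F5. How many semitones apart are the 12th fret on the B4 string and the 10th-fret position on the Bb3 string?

15 semitones

B4 at fret 12 → B5 (MIDI 83); Bb3 at fret 10 → Ab4 (MIDI 68).
83 − 68 = 15, so the two pitches are 15 semitones apart, with B5 the higher.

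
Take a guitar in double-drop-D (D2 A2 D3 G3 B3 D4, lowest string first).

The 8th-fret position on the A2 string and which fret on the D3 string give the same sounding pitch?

3

Fret 8 on A2 is MIDI 45 + 8 = 53 (F3). On the D3 string (open MIDI 50), that pitch is 53 − 50 = fret 3.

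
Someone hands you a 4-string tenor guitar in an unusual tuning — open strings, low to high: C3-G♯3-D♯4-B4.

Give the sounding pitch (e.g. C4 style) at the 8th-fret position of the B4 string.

G5

B4 is MIDI 71. Adding 8 gives 79, which is G5.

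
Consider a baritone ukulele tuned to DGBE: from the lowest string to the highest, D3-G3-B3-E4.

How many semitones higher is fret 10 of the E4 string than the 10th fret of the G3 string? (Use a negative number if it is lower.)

E4 at fret 10 → D5 (MIDI 74); G3 at fret 10 → F4 (MIDI 65).
74 − 65 = 9, so the two pitches are 9 semitones apart.

9 semitones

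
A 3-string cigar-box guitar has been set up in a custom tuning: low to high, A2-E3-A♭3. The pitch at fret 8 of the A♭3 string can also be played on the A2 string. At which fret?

19

A♭3 at fret 8 is A♭3 + 8 semitones = E4.
The open A2 string is 11 semitones below the open A♭3, so the same pitch on the A2 string lies at fret 8 + 11 = 19.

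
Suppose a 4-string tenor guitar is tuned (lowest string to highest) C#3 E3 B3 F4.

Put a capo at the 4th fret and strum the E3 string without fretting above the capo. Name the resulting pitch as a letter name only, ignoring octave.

G#

The capo raises the open E3 by 4 semitones to G#3; fretting 0 more gives E3 + 4 + 0 = E3 + 4 semitones, landing on G#.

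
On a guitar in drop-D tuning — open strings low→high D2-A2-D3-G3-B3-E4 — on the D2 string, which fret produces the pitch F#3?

F#3 is 16 semitones above the open D2 (D–D#–E–F–…–E–F–F#), so it sits at fret 16.

16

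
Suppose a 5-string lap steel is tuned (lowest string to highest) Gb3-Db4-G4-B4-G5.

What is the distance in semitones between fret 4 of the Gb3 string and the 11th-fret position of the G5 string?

Gb3 at fret 4 → Bb3 (MIDI 58); G5 at fret 11 → Gb6 (MIDI 90).
58 − 90 = -32, so the two pitches are 32 semitones apart, with Gb6 the higher.

32 semitones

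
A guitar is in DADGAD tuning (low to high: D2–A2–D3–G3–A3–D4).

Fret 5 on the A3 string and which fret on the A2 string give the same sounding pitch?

Fret 5 on A3 is MIDI 57 + 5 = 62 (D4). On the A2 string (open MIDI 45), that pitch is 62 − 45 = fret 17.

17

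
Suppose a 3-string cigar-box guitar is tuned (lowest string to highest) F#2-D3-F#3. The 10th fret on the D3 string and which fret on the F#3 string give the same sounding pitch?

6

Fret 10 on D3 is MIDI 50 + 10 = 60 (C4). On the F#3 string (open MIDI 54), that pitch is 60 − 54 = fret 6.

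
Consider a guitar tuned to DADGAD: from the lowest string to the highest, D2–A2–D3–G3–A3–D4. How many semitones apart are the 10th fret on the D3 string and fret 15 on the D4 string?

D3 at fret 10 → C4 (MIDI 60); D4 at fret 15 → F5 (MIDI 77).
60 − 77 = -17, so the two pitches are 17 semitones apart, with F5 the higher.

17 semitones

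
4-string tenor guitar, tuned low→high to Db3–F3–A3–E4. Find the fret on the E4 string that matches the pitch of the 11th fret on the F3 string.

0

F3 at fret 11 is F3 + 11 semitones = E4.
The open E4 string is 11 semitones above the open F3, so the same pitch on the E4 string lies at fret 11 − 11 = 0.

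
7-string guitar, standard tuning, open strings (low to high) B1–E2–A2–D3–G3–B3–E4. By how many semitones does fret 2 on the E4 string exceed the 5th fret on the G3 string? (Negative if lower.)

E4 at fret 2 → F♯4 (MIDI 66); G3 at fret 5 → C4 (MIDI 60).
66 − 60 = 6, so the two pitches are 6 semitones apart.

6 semitones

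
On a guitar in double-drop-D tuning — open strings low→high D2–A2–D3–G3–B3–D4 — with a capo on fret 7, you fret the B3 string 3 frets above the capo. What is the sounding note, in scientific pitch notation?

A4

The capo raises the open B3 by 7 semitones to F♯4; fretting 3 more gives B3 + 7 + 3 = B3 + 10 semitones = A4.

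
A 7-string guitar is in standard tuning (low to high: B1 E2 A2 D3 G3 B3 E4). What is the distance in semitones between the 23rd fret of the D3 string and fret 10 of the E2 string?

D3 at fret 23 → C#5 (MIDI 73); E2 at fret 10 → D3 (MIDI 50).
73 − 50 = 23, so the two pitches are 23 semitones apart, with C#5 the higher.

23 semitones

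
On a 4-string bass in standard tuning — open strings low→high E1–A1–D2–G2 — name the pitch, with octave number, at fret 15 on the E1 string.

G2

E1 is MIDI 28. Adding 15 gives 43, which is G2.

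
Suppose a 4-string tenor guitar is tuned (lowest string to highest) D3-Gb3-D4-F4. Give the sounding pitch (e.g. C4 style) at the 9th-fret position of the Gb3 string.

Gb3 is MIDI 54. Adding 9 gives 63, which is Eb4.

Eb4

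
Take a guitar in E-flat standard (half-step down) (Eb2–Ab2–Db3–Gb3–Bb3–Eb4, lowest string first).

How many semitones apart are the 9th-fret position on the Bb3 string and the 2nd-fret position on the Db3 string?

Bb3 at fret 9 → G4 (MIDI 67); Db3 at fret 2 → Eb3 (MIDI 51).
67 − 51 = 16, so the two pitches are 16 semitones apart, with G4 the higher.

16 semitones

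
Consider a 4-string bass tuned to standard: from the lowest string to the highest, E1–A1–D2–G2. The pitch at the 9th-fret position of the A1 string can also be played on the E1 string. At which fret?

14

Fret 9 on A1 is MIDI 33 + 9 = 42 (F#2). On the E1 string (open MIDI 28), that pitch is 42 − 28 = fret 14.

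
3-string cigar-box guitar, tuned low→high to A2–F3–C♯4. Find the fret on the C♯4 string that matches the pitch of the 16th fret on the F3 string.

Fret 16 on F3 is MIDI 53 + 16 = 69 (A4). On the C♯4 string (open MIDI 61), that pitch is 69 − 61 = fret 8.

8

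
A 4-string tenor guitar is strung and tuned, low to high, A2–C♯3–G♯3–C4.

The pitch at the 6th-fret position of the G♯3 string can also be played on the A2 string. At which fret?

17

Fret 6 on G♯3 is MIDI 56 + 6 = 62 (D4). On the A2 string (open MIDI 45), that pitch is 62 − 45 = fret 17.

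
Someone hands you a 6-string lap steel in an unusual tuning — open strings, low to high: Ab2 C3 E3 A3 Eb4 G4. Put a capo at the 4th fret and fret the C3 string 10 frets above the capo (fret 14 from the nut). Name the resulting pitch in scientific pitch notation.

The capo raises the open C3 by 4 semitones to E3; fretting 10 more gives C3 + 4 + 10 = C3 + 14 semitones = D4.

D4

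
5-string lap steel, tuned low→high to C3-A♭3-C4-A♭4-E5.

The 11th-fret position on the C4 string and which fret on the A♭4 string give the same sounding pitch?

3

C4 at fret 11 is C4 + 11 semitones = B4.
The open A♭4 string is 8 semitones above the open C4, so the same pitch on the A♭4 string lies at fret 11 − 8 = 3.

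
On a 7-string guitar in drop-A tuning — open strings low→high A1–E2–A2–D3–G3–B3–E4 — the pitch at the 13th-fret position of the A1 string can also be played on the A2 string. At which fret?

A1 at fret 13 is A1 + 13 semitones = A♯2.
The open A2 string is 12 semitones above the open A1, so the same pitch on the A2 string lies at fret 13 − 12 = 1.

1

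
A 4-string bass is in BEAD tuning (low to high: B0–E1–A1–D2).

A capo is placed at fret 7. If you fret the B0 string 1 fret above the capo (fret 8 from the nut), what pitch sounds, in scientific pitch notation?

G1

The capo raises the open B0 by 7 semitones to F♯1; fretting 1 more gives B0 + 7 + 1 = B0 + 8 semitones = G1.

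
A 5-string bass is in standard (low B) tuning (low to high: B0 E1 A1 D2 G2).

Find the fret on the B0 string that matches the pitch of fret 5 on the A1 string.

15

A1 at fret 5 is A1 + 5 semitones = D2.
The open B0 string is 10 semitones below the open A1, so the same pitch on the B0 string lies at fret 5 + 10 = 15.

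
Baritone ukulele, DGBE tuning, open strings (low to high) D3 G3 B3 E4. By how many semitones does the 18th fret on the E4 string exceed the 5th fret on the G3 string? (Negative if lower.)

E4 at fret 18 → A♯5 (MIDI 82); G3 at fret 5 → C4 (MIDI 60).
82 − 60 = 22, so the two pitches are 22 semitones apart.

22 semitones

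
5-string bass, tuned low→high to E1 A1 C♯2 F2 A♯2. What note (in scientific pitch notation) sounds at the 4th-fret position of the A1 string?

C♯2

Each fret is one semitone, so A1 + 4 = C♯2.
(Equivalently spelled D♭2.)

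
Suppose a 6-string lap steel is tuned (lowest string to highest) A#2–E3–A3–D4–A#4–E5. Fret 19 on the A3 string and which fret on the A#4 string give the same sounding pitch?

6

Fret 19 on A3 is MIDI 57 + 19 = 76 (E5). On the A#4 string (open MIDI 70), that pitch is 76 − 70 = fret 6.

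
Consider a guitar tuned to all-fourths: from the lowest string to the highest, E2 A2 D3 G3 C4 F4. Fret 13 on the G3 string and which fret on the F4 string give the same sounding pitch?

Fret 13 on G3 is MIDI 55 + 13 = 68 (G♯4). On the F4 string (open MIDI 65), that pitch is 68 − 65 = fret 3.

3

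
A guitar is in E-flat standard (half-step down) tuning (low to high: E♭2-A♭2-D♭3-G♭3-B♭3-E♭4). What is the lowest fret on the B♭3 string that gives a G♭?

From B♭3, count semitones up the chromatic scale until reaching G♭: Bb–B–C–Db–D–Eb–E–F–Gb — 8 steps.

8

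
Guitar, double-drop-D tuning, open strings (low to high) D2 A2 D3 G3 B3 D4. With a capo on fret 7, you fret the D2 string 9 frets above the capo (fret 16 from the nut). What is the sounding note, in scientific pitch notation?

F#3

The capo raises the open D2 by 7 semitones to A2; fretting 9 more gives D2 + 7 + 9 = D2 + 16 semitones = F#3.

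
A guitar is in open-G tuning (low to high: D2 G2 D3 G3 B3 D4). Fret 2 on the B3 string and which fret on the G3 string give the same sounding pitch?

6

B3 at fret 2 is B3 + 2 semitones = C#4.
The open G3 string is 4 semitones below the open B3, so the same pitch on the G3 string lies at fret 2 + 4 = 6.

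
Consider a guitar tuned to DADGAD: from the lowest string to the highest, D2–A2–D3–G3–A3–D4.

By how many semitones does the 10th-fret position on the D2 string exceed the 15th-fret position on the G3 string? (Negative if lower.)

-22 semitones

D2 at fret 10 → C3 (MIDI 48); G3 at fret 15 → A#4 (MIDI 70).
48 − 70 = -22, so the two pitches are 22 semitones apart.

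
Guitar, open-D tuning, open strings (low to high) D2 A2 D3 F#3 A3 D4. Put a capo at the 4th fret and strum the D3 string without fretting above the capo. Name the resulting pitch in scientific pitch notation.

F#3

The capo raises the open D3 by 4 semitones to F#3; fretting 0 more gives D3 + 4 + 0 = D3 + 4 semitones = F#3.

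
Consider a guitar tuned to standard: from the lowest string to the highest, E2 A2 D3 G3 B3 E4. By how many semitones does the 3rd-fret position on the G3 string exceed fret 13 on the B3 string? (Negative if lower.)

-14 semitones

G3 at fret 3 → A♯3 (MIDI 58); B3 at fret 13 → C5 (MIDI 72).
58 − 72 = -14, so the two pitches are 14 semitones apart.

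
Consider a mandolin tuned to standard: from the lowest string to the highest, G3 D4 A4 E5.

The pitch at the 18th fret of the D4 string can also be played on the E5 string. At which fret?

Fret 18 on D4 is MIDI 62 + 18 = 80 (G#5). On the E5 string (open MIDI 76), that pitch is 80 − 76 = fret 4.

4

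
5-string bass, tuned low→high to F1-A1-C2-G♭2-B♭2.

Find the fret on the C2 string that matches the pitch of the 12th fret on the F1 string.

Fret 12 on F1 is MIDI 29 + 12 = 41 (F2). On the C2 string (open MIDI 36), that pitch is 41 − 36 = fret 5.

5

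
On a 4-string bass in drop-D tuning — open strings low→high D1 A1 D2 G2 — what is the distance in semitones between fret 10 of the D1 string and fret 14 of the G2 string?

21 semitones

D1 at fret 10 → C2 (MIDI 36); G2 at fret 14 → A3 (MIDI 57).
36 − 57 = -21, so the two pitches are 21 semitones apart, with A3 the higher.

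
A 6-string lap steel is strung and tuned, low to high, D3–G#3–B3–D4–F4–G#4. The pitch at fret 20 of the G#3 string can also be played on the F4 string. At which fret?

11

Fret 20 on G#3 is MIDI 56 + 20 = 76 (E5). On the F4 string (open MIDI 65), that pitch is 76 − 65 = fret 11.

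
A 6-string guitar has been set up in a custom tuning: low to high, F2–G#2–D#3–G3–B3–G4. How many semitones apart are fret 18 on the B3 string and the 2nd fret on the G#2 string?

31 semitones

B3 at fret 18 → F5 (MIDI 77); G#2 at fret 2 → A#2 (MIDI 46).
77 − 46 = 31, so the two pitches are 31 semitones apart, with F5 the higher.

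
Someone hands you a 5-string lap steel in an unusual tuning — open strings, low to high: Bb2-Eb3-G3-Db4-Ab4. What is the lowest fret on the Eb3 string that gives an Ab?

From Eb3, count semitones up the chromatic scale until reaching Ab: Eb–E–F–Gb–G–Ab — 5 steps.

5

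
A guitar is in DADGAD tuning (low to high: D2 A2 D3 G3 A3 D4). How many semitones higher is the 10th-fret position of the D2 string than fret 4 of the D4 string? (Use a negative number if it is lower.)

-18 semitones

D2 at fret 10 → C3 (MIDI 48); D4 at fret 4 → F♯4 (MIDI 66).
48 − 66 = -18, so the two pitches are 18 semitones apart.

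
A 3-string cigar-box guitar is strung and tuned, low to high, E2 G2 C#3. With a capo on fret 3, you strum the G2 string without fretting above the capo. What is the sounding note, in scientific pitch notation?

A#2

The capo raises the open G2 by 3 semitones to A#2; fretting 0 more gives G2 + 3 + 0 = G2 + 3 semitones = A#2.
(Also written Bb.)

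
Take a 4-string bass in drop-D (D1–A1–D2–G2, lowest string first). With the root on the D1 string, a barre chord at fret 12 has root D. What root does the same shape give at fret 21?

Moving from fret 12 to fret 21 shifts the root by 9 semitones.
D up 9 semitones is B.

B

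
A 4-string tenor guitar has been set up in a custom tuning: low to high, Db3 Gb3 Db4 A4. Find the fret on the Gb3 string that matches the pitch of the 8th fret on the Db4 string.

Fret 8 on Db4 is MIDI 61 + 8 = 69 (A4). On the Gb3 string (open MIDI 54), that pitch is 69 − 54 = fret 15.

15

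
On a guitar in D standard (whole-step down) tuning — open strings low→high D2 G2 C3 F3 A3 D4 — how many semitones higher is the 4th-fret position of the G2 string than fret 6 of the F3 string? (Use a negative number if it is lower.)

-12 semitones

G2 at fret 4 → B2 (MIDI 47); F3 at fret 6 → B3 (MIDI 59).
47 − 59 = -12, so the two pitches are 12 semitones apart.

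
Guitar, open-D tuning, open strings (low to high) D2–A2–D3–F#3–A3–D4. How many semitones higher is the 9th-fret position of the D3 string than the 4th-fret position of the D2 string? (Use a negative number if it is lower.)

D3 at fret 9 → B3 (MIDI 59); D2 at fret 4 → F#2 (MIDI 42).
59 − 42 = 17, so the two pitches are 17 semitones apart.

17 semitones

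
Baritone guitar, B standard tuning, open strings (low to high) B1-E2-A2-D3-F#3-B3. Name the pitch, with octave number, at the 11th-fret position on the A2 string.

The open A2 string plus 11 semitones: A–A#–B–C–…–F#–G–G#.
The walk passes from B into C once, so the octave number goes from 2 to 3.
(Equivalently spelled Ab3.)

G#3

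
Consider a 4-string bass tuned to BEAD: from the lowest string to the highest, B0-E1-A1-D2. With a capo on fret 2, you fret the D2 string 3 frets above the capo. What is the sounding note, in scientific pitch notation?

The capo raises the open D2 by 2 semitones to E2; fretting 3 more gives D2 + 2 + 3 = D2 + 5 semitones = G2.

G2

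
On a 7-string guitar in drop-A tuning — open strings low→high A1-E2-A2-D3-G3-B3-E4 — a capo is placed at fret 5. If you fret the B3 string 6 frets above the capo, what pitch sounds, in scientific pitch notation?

A#4

The capo raises the open B3 by 5 semitones to E4; fretting 6 more gives B3 + 5 + 6 = B3 + 11 semitones = A#4.
(Also written Bb.)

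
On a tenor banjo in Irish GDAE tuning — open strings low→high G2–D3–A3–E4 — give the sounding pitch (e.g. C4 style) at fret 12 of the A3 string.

The open A3 string plus 12 semitones: A–A#–B–C–…–G–G#–A.
The walk passes from B into C once, so the octave number goes from 3 to 4.

A4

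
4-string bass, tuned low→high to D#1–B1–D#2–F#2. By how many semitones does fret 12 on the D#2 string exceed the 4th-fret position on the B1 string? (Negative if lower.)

D#2 at fret 12 → D#3 (MIDI 51); B1 at fret 4 → D#2 (MIDI 39).
51 − 39 = 12, so the two pitches are 12 semitones apart.

12 semitones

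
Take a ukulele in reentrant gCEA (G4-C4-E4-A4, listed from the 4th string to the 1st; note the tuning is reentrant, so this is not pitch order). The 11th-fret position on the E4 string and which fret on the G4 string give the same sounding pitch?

E4 at fret 11 is E4 + 11 semitones = D♯5.
The open G4 string is 3 semitones above the open E4, so the same pitch on the G4 string lies at fret 11 − 3 = 8.

8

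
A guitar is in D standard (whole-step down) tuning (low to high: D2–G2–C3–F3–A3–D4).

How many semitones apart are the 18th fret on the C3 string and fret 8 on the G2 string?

C3 at fret 18 → F#4 (MIDI 66); G2 at fret 8 → D#3 (MIDI 51).
66 − 51 = 15, so the two pitches are 15 semitones apart, with F#4 the higher.

15 semitones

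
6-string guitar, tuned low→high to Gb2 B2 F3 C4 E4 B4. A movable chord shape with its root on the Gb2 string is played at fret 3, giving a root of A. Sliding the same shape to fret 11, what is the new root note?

F

Moving from fret 3 to fret 11 shifts the root by 8 semitones.
A up 8 semitones is F.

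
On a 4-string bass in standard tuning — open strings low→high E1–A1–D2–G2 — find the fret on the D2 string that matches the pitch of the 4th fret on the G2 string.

9

Fret 4 on G2 is MIDI 43 + 4 = 47 (B2). On the D2 string (open MIDI 38), that pitch is 47 − 38 = fret 9.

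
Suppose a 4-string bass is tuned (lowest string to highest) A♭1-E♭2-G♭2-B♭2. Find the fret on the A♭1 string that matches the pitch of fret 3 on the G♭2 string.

Fret 3 on G♭2 is MIDI 42 + 3 = 45 (A2). On the A♭1 string (open MIDI 32), that pitch is 45 − 32 = fret 13.

13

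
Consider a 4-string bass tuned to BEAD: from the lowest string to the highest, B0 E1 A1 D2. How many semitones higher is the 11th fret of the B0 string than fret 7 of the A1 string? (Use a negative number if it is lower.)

-6 semitones

B0 at fret 11 → A#1 (MIDI 34); A1 at fret 7 → E2 (MIDI 40).
34 − 40 = -6, so the two pitches are 6 semitones apart.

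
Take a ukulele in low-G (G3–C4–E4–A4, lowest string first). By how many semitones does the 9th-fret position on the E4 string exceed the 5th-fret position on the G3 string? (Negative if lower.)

E4 at fret 9 → C#5 (MIDI 73); G3 at fret 5 → C4 (MIDI 60).
73 − 60 = 13, so the two pitches are 13 semitones apart.

13 semitones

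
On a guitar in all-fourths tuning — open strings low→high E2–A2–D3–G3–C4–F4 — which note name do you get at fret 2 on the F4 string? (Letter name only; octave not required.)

G

Each fret is one semitone, so F4 + 2 = G.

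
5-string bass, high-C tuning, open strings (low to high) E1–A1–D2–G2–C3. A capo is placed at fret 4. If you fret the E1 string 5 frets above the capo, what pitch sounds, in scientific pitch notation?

The capo raises the open E1 by 4 semitones to G#1; fretting 5 more gives E1 + 4 + 5 = E1 + 9 semitones = C#2.
(Also written Db.)

C#2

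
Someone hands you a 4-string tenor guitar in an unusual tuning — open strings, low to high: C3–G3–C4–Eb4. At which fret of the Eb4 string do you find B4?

B4 is 8 semitones above the open Eb4 (Eb–E–F–Gb–G–Ab–A–Bb–B), so it sits at fret 8.

8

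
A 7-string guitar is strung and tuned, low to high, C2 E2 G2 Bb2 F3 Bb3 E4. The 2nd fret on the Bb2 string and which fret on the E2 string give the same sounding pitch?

8

Fret 2 on Bb2 is MIDI 46 + 2 = 48 (C3). On the E2 string (open MIDI 40), that pitch is 48 − 40 = fret 8.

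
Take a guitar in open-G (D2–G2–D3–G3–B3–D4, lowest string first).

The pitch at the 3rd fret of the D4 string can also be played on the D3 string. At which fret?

Fret 3 on D4 is MIDI 62 + 3 = 65 (F4). On the D3 string (open MIDI 50), that pitch is 65 − 50 = fret 15.

15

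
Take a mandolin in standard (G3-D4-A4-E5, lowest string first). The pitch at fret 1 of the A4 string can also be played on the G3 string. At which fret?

15

Fret 1 on A4 is MIDI 69 + 1 = 70 (A♯4). On the G3 string (open MIDI 55), that pitch is 70 − 55 = fret 15.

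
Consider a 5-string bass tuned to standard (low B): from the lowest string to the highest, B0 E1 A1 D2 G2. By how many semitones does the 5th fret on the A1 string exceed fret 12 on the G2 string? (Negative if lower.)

-17 semitones

A1 at fret 5 → D2 (MIDI 38); G2 at fret 12 → G3 (MIDI 55).
38 − 55 = -17, so the two pitches are 17 semitones apart.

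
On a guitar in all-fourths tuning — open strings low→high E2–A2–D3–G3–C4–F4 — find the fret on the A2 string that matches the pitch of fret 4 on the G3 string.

14

Fret 4 on G3 is MIDI 55 + 4 = 59 (B3). On the A2 string (open MIDI 45), that pitch is 59 − 45 = fret 14.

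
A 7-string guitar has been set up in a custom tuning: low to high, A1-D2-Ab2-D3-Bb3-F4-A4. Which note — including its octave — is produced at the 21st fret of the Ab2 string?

Each fret is one semitone, so Ab2 + 21 = F4.

F4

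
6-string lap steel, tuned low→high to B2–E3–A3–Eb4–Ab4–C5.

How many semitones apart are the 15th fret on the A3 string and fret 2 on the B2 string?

A3 at fret 15 → C5 (MIDI 72); B2 at fret 2 → Db3 (MIDI 49).
72 − 49 = 23, so the two pitches are 23 semitones apart, with C5 the higher.

23 semitones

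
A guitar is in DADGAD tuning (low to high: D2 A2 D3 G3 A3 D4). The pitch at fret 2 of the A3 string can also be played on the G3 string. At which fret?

Fret 2 on A3 is MIDI 57 + 2 = 59 (B3). On the G3 string (open MIDI 55), that pitch is 59 − 55 = fret 4.

4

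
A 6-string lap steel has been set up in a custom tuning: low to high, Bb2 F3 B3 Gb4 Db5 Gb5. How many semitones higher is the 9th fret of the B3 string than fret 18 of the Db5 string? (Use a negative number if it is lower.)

-23 semitones

B3 at fret 9 → Ab4 (MIDI 68); Db5 at fret 18 → G6 (MIDI 91).
68 − 91 = -23, so the two pitches are 23 semitones apart.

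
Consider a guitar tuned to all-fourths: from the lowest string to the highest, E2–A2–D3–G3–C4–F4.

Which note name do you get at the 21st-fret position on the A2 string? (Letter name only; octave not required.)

F♯

The open A2 string plus 21 semitones: A–A#–B–C–…–E–F–F#.
(Equivalently spelled G♭.)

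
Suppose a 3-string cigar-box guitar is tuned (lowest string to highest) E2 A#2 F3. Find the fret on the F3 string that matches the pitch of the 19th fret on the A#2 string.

12

A#2 at fret 19 is A#2 + 19 semitones = F4.
The open F3 string is 7 semitones above the open A#2, so the same pitch on the F3 string lies at fret 19 − 7 = 12.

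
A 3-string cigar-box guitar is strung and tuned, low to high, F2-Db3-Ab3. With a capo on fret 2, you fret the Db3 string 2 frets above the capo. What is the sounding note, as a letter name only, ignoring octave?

The capo raises the open Db3 by 2 semitones to Eb3; fretting 2 more gives Db3 + 2 + 2 = Db3 + 4 semitones, landing on F.

F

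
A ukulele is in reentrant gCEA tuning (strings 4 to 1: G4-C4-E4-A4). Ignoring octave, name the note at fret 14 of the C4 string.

D

Each fret is one semitone, so C4 + 14 = D.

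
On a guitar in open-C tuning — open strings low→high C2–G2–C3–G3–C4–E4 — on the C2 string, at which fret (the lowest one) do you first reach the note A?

9

From C2, count semitones up the chromatic scale until reaching A: C–C#–D–D#–E–F–F#–G–G#–A — 9 steps.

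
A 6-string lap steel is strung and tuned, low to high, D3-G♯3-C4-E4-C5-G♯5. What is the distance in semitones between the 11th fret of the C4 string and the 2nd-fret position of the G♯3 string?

13 semitones

C4 at fret 11 → B4 (MIDI 71); G♯3 at fret 2 → A♯3 (MIDI 58).
71 − 58 = 13, so the two pitches are 13 semitones apart, with B4 the higher.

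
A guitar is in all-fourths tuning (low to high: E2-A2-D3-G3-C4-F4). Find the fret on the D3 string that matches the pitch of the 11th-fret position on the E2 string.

1

E2 at fret 11 is E2 + 11 semitones = D#3.
The open D3 string is 10 semitones above the open E2, so the same pitch on the D3 string lies at fret 11 − 10 = 1.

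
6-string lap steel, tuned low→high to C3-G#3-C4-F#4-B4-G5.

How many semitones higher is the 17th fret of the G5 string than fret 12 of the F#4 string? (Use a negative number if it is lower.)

G5 at fret 17 → C7 (MIDI 96); F#4 at fret 12 → F#5 (MIDI 78).
96 − 78 = 18, so the two pitches are 18 semitones apart.

18 semitones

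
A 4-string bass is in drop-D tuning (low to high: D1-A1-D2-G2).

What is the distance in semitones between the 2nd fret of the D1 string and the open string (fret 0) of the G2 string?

D1 at fret 2 → E1 (MIDI 28); G2 at fret 0 → G2 (MIDI 43).
28 − 43 = -15, so the two pitches are 15 semitones apart, with G2 the higher.

15 semitones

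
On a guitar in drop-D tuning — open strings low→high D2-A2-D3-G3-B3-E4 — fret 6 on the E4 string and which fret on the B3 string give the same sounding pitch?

11

Fret 6 on E4 is MIDI 64 + 6 = 70 (A#4). On the B3 string (open MIDI 59), that pitch is 70 − 59 = fret 11.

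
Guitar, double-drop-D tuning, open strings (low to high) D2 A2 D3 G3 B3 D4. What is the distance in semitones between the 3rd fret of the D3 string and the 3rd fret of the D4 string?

D3 at fret 3 → F3 (MIDI 53); D4 at fret 3 → F4 (MIDI 65).
53 − 65 = -12, so the two pitches are 12 semitones apart, with F4 the higher.

12 semitones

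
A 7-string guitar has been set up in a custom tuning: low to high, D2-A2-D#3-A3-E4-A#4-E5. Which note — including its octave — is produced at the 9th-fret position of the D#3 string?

C4

The open D#3 string plus 9 semitones: D#–E–F–F#–G–G#–A–A#–B–C.
The walk passes from B into C once, so the octave number goes from 3 to 4.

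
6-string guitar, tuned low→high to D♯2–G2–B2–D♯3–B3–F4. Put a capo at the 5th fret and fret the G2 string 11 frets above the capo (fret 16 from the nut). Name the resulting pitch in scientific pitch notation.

The capo raises the open G2 by 5 semitones to C3; fretting 11 more gives G2 + 5 + 11 = G2 + 16 semitones = B3.

B3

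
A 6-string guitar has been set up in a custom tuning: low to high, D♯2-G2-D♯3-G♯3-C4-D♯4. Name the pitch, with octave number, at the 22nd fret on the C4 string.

The open C4 string plus 22 semitones: C–C#–D–D#–…–G#–A–A#.
The walk passes from B into C once, so the octave number goes from 4 to 5.

A♯5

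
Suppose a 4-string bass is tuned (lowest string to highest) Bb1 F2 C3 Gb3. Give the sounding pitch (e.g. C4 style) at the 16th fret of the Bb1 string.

D3

The open Bb1 string plus 16 semitones: Bb–B–C–Db–…–C–Db–D.
The walk passes from B into C 2 times, so the octave number goes from 1 to 3.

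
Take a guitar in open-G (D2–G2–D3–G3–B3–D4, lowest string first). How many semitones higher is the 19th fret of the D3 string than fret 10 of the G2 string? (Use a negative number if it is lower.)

D3 at fret 19 → A4 (MIDI 69); G2 at fret 10 → F3 (MIDI 53).
69 − 53 = 16, so the two pitches are 16 semitones apart.

16 semitones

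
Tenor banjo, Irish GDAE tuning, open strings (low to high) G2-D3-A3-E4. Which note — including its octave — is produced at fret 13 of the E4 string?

F5

The open E4 string plus 13 semitones: E–F–F#–G–…–D#–E–F.
The walk passes from B into C once, so the octave number goes from 4 to 5.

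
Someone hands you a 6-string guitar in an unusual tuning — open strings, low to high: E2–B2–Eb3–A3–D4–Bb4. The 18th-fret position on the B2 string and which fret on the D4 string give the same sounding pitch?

B2 at fret 18 is B2 + 18 semitones = F4.
The open D4 string is 15 semitones above the open B2, so the same pitch on the D4 string lies at fret 18 − 15 = 3.

3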